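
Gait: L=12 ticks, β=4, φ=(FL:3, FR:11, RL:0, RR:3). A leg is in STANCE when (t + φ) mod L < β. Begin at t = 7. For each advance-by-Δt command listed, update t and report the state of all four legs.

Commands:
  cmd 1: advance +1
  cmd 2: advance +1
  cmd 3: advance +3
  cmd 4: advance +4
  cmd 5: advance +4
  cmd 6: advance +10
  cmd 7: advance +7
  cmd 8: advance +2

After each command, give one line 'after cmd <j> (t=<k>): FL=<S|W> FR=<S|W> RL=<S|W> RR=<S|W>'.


start t=7: FL=W FR=W RL=W RR=W
cmd 1: advance +1 → t=8, phase=(11,7,8,11) → FL=W FR=W RL=W RR=W
cmd 2: advance +1 → t=9, phase=(0,8,9,0) → FL=S FR=W RL=W RR=S
cmd 3: advance +3 → t=12, phase=(3,11,0,3) → FL=S FR=W RL=S RR=S
cmd 4: advance +4 → t=16, phase=(7,3,4,7) → FL=W FR=S RL=W RR=W
cmd 5: advance +4 → t=20, phase=(11,7,8,11) → FL=W FR=W RL=W RR=W
cmd 6: advance +10 → t=30, phase=(9,5,6,9) → FL=W FR=W RL=W RR=W
cmd 7: advance +7 → t=37, phase=(4,0,1,4) → FL=W FR=S RL=S RR=W
cmd 8: advance +2 → t=39, phase=(6,2,3,6) → FL=W FR=S RL=S RR=W

after cmd 1 (t=8): FL=W FR=W RL=W RR=W
after cmd 2 (t=9): FL=S FR=W RL=W RR=S
after cmd 3 (t=12): FL=S FR=W RL=S RR=S
after cmd 4 (t=16): FL=W FR=S RL=W RR=W
after cmd 5 (t=20): FL=W FR=W RL=W RR=W
after cmd 6 (t=30): FL=W FR=W RL=W RR=W
after cmd 7 (t=37): FL=W FR=S RL=S RR=W
after cmd 8 (t=39): FL=W FR=S RL=S RR=W


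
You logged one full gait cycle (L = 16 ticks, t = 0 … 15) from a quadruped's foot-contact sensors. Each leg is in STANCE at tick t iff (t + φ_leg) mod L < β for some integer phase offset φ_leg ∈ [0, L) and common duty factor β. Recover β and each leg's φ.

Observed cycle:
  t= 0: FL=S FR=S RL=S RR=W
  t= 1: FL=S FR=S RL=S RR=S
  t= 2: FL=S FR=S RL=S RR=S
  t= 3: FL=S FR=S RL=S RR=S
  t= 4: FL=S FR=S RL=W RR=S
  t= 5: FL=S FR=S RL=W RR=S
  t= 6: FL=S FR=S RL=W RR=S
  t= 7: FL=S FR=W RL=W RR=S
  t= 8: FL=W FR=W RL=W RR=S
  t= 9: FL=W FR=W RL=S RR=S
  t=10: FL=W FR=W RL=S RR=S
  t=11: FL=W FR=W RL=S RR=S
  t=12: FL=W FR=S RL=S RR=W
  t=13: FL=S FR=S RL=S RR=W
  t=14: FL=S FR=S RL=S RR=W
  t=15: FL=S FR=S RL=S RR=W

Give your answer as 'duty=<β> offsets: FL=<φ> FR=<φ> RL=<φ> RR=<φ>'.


duty β = stance ticks per leg = 11
FL: stance ticks = 11; W→S at t=13 → φ=3
FR: stance ticks = 11; W→S at t=12 → φ=4
RL: stance ticks = 11; W→S at t=9 → φ=7
RR: stance ticks = 11; W→S at t=1 → φ=15

duty=11 offsets: FL=3 FR=4 RL=7 RR=15


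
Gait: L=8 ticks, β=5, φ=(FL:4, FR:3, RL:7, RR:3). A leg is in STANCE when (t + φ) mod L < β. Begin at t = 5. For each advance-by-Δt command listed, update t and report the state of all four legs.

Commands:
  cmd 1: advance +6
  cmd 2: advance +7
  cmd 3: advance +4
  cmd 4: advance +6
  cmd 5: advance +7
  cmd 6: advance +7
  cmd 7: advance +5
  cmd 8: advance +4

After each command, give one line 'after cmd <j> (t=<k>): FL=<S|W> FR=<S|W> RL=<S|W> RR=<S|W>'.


start t=5: FL=S FR=S RL=S RR=S
cmd 1: advance +6 → t=11, phase=(7,6,2,6) → FL=W FR=W RL=S RR=W
cmd 2: advance +7 → t=18, phase=(6,5,1,5) → FL=W FR=W RL=S RR=W
cmd 3: advance +4 → t=22, phase=(2,1,5,1) → FL=S FR=S RL=W RR=S
cmd 4: advance +6 → t=28, phase=(0,7,3,7) → FL=S FR=W RL=S RR=W
cmd 5: advance +7 → t=35, phase=(7,6,2,6) → FL=W FR=W RL=S RR=W
cmd 6: advance +7 → t=42, phase=(6,5,1,5) → FL=W FR=W RL=S RR=W
cmd 7: advance +5 → t=47, phase=(3,2,6,2) → FL=S FR=S RL=W RR=S
cmd 8: advance +4 → t=51, phase=(7,6,2,6) → FL=W FR=W RL=S RR=W

after cmd 1 (t=11): FL=W FR=W RL=S RR=W
after cmd 2 (t=18): FL=W FR=W RL=S RR=W
after cmd 3 (t=22): FL=S FR=S RL=W RR=S
after cmd 4 (t=28): FL=S FR=W RL=S RR=W
after cmd 5 (t=35): FL=W FR=W RL=S RR=W
after cmd 6 (t=42): FL=W FR=W RL=S RR=W
after cmd 7 (t=47): FL=S FR=S RL=W RR=S
after cmd 8 (t=51): FL=W FR=W RL=S RR=W


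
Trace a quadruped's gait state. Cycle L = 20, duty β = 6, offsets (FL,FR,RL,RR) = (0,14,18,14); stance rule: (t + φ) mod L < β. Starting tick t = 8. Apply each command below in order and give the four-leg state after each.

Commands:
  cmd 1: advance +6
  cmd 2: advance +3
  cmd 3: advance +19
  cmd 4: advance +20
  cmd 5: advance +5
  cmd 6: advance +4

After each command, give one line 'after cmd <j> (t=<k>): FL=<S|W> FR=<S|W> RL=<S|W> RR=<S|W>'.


start t=8: FL=W FR=S RL=W RR=S
cmd 1: advance +6 → t=14, phase=(14,8,12,8) → FL=W FR=W RL=W RR=W
cmd 2: advance +3 → t=17, phase=(17,11,15,11) → FL=W FR=W RL=W RR=W
cmd 3: advance +19 → t=36, phase=(16,10,14,10) → FL=W FR=W RL=W RR=W
cmd 4: advance +20 → t=56, phase=(16,10,14,10) → FL=W FR=W RL=W RR=W
cmd 5: advance +5 → t=61, phase=(1,15,19,15) → FL=S FR=W RL=W RR=W
cmd 6: advance +4 → t=65, phase=(5,19,3,19) → FL=S FR=W RL=S RR=W

after cmd 1 (t=14): FL=W FR=W RL=W RR=W
after cmd 2 (t=17): FL=W FR=W RL=W RR=W
after cmd 3 (t=36): FL=W FR=W RL=W RR=W
after cmd 4 (t=56): FL=W FR=W RL=W RR=W
after cmd 5 (t=61): FL=S FR=W RL=W RR=W
after cmd 6 (t=65): FL=S FR=W RL=S RR=W


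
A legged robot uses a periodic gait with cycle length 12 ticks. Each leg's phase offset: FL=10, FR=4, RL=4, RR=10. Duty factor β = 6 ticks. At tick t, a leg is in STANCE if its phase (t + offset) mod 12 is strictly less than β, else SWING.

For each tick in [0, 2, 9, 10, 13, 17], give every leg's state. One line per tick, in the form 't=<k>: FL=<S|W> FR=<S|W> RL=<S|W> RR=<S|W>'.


t=0: phase=(10,4,4,10) vs β=6 → FL=W FR=S RL=S RR=W
t=2: phase=(0,6,6,0) vs β=6 → FL=S FR=W RL=W RR=S
t=9: phase=(7,1,1,7) vs β=6 → FL=W FR=S RL=S RR=W
t=10: phase=(8,2,2,8) vs β=6 → FL=W FR=S RL=S RR=W
t=13: phase=(11,5,5,11) vs β=6 → FL=W FR=S RL=S RR=W
t=17: phase=(3,9,9,3) vs β=6 → FL=S FR=W RL=W RR=S

t=0: FL=W FR=S RL=S RR=W
t=2: FL=S FR=W RL=W RR=S
t=9: FL=W FR=S RL=S RR=W
t=10: FL=W FR=S RL=S RR=W
t=13: FL=W FR=S RL=S RR=W
t=17: FL=S FR=W RL=W RR=S


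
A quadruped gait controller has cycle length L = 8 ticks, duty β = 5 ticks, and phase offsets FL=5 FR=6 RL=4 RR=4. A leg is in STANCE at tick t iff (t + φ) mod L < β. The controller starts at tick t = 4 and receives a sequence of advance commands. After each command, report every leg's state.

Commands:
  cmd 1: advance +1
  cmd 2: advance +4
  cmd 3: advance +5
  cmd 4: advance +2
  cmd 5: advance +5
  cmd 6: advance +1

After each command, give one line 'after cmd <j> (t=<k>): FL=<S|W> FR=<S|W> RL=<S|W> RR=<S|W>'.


start t=4: FL=S FR=S RL=S RR=S
cmd 1: advance +1 → t=5, phase=(2,3,1,1) → FL=S FR=S RL=S RR=S
cmd 2: advance +4 → t=9, phase=(6,7,5,5) → FL=W FR=W RL=W RR=W
cmd 3: advance +5 → t=14, phase=(3,4,2,2) → FL=S FR=S RL=S RR=S
cmd 4: advance +2 → t=16, phase=(5,6,4,4) → FL=W FR=W RL=S RR=S
cmd 5: advance +5 → t=21, phase=(2,3,1,1) → FL=S FR=S RL=S RR=S
cmd 6: advance +1 → t=22, phase=(3,4,2,2) → FL=S FR=S RL=S RR=S

after cmd 1 (t=5): FL=S FR=S RL=S RR=S
after cmd 2 (t=9): FL=W FR=W RL=W RR=W
after cmd 3 (t=14): FL=S FR=S RL=S RR=S
after cmd 4 (t=16): FL=W FR=W RL=S RR=S
after cmd 5 (t=21): FL=S FR=S RL=S RR=S
after cmd 6 (t=22): FL=S FR=S RL=S RR=S


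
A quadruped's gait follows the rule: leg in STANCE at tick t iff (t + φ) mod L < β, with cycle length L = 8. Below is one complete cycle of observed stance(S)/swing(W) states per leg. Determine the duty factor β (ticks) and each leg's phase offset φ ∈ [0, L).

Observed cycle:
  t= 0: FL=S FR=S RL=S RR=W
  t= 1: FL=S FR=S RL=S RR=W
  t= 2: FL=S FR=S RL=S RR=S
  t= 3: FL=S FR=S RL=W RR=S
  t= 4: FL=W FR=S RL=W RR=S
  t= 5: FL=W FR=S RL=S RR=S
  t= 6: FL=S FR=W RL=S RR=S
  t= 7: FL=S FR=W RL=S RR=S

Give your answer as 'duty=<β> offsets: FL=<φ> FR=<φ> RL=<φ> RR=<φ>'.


duty β = stance ticks per leg = 6
FL: stance ticks = 6; W→S at t=6 → φ=2
FR: stance ticks = 6; W→S at t=0 → φ=0
RL: stance ticks = 6; W→S at t=5 → φ=3
RR: stance ticks = 6; W→S at t=2 → φ=6

duty=6 offsets: FL=2 FR=0 RL=3 RR=6


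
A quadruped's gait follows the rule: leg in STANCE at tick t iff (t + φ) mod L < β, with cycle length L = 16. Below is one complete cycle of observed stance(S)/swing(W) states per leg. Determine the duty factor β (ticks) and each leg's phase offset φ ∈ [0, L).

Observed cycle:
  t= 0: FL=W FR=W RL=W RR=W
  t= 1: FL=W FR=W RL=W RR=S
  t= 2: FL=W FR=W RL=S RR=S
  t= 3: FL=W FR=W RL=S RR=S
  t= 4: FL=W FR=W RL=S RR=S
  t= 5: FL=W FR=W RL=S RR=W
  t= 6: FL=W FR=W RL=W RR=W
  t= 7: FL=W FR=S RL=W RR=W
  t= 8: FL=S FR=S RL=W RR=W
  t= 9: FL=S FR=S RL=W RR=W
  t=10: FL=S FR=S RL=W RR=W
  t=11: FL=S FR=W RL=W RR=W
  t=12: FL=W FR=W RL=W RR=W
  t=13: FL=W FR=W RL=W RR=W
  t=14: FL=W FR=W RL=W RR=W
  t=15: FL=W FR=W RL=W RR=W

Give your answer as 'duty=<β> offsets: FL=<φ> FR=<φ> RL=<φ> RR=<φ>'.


duty β = stance ticks per leg = 4
FL: stance ticks = 4; W→S at t=8 → φ=8
FR: stance ticks = 4; W→S at t=7 → φ=9
RL: stance ticks = 4; W→S at t=2 → φ=14
RR: stance ticks = 4; W→S at t=1 → φ=15

duty=4 offsets: FL=8 FR=9 RL=14 RR=15


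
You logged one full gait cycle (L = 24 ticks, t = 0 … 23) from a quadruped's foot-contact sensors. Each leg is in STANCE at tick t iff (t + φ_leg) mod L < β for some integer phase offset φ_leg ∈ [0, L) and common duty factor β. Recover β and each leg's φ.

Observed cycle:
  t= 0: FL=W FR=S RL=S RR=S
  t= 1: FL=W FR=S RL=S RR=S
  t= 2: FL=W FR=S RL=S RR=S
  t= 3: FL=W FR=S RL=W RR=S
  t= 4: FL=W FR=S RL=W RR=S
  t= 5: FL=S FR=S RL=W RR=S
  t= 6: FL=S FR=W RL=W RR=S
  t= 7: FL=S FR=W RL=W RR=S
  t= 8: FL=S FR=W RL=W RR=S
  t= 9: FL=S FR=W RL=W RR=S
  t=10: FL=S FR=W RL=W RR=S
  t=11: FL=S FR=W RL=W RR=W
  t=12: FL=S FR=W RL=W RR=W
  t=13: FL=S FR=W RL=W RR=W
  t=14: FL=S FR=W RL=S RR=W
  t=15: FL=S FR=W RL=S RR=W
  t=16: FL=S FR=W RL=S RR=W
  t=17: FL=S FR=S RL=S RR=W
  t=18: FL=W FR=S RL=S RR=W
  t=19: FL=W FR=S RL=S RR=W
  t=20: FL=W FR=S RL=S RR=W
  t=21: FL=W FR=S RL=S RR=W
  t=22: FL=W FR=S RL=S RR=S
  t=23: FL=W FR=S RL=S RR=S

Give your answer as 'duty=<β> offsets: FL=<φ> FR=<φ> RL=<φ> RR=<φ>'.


duty=13 offsets: FL=19 FR=7 RL=10 RR=2

duty β = stance ticks per leg = 13
FL: stance ticks = 13; W→S at t=5 → φ=19
FR: stance ticks = 13; W→S at t=17 → φ=7
RL: stance ticks = 13; W→S at t=14 → φ=10
RR: stance ticks = 13; W→S at t=22 → φ=2


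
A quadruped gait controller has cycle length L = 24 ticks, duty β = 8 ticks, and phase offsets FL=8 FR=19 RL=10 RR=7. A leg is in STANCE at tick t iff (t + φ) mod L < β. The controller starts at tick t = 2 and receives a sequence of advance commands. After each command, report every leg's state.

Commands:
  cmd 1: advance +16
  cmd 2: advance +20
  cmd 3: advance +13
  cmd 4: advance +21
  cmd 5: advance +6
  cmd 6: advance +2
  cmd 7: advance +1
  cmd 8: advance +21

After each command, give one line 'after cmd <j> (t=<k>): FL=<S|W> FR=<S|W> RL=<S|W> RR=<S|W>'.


start t=2: FL=W FR=W RL=W RR=W
cmd 1: advance +16 → t=18, phase=(2,13,4,1) → FL=S FR=W RL=S RR=S
cmd 2: advance +20 → t=38, phase=(22,9,0,21) → FL=W FR=W RL=S RR=W
cmd 3: advance +13 → t=51, phase=(11,22,13,10) → FL=W FR=W RL=W RR=W
cmd 4: advance +21 → t=72, phase=(8,19,10,7) → FL=W FR=W RL=W RR=S
cmd 5: advance +6 → t=78, phase=(14,1,16,13) → FL=W FR=S RL=W RR=W
cmd 6: advance +2 → t=80, phase=(16,3,18,15) → FL=W FR=S RL=W RR=W
cmd 7: advance +1 → t=81, phase=(17,4,19,16) → FL=W FR=S RL=W RR=W
cmd 8: advance +21 → t=102, phase=(14,1,16,13) → FL=W FR=S RL=W RR=W

after cmd 1 (t=18): FL=S FR=W RL=S RR=S
after cmd 2 (t=38): FL=W FR=W RL=S RR=W
after cmd 3 (t=51): FL=W FR=W RL=W RR=W
after cmd 4 (t=72): FL=W FR=W RL=W RR=S
after cmd 5 (t=78): FL=W FR=S RL=W RR=W
after cmd 6 (t=80): FL=W FR=S RL=W RR=W
after cmd 7 (t=81): FL=W FR=S RL=W RR=W
after cmd 8 (t=102): FL=W FR=S RL=W RR=W


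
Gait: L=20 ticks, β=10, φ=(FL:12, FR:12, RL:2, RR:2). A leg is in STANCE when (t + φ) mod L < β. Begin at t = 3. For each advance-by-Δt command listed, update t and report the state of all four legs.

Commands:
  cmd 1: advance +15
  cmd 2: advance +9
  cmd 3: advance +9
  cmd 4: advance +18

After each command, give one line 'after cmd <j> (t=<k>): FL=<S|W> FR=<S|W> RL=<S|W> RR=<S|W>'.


start t=3: FL=W FR=W RL=S RR=S
cmd 1: advance +15 → t=18, phase=(10,10,0,0) → FL=W FR=W RL=S RR=S
cmd 2: advance +9 → t=27, phase=(19,19,9,9) → FL=W FR=W RL=S RR=S
cmd 3: advance +9 → t=36, phase=(8,8,18,18) → FL=S FR=S RL=W RR=W
cmd 4: advance +18 → t=54, phase=(6,6,16,16) → FL=S FR=S RL=W RR=W

after cmd 1 (t=18): FL=W FR=W RL=S RR=S
after cmd 2 (t=27): FL=W FR=W RL=S RR=S
after cmd 3 (t=36): FL=S FR=S RL=W RR=W
after cmd 4 (t=54): FL=S FR=S RL=W RR=W


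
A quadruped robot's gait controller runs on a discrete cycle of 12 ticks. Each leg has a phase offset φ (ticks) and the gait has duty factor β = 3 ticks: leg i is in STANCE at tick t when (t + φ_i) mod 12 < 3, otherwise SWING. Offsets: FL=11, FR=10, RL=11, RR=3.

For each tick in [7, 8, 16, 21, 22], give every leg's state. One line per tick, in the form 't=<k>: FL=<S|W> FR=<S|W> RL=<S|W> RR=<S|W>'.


t=7: phase=(6,5,6,10) vs β=3 → FL=W FR=W RL=W RR=W
t=8: phase=(7,6,7,11) vs β=3 → FL=W FR=W RL=W RR=W
t=16: phase=(3,2,3,7) vs β=3 → FL=W FR=S RL=W RR=W
t=21: phase=(8,7,8,0) vs β=3 → FL=W FR=W RL=W RR=S
t=22: phase=(9,8,9,1) vs β=3 → FL=W FR=W RL=W RR=S

t=7: FL=W FR=W RL=W RR=W
t=8: FL=W FR=W RL=W RR=W
t=16: FL=W FR=S RL=W RR=W
t=21: FL=W FR=W RL=W RR=S
t=22: FL=W FR=W RL=W RR=S


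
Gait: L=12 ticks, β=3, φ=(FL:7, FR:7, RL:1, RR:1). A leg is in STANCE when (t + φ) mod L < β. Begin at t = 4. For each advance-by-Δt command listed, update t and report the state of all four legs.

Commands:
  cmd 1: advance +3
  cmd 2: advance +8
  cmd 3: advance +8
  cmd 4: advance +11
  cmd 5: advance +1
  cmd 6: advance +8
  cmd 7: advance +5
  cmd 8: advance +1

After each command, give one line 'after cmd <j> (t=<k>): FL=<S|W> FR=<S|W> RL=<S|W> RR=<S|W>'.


start t=4: FL=W FR=W RL=W RR=W
cmd 1: advance +3 → t=7, phase=(2,2,8,8) → FL=S FR=S RL=W RR=W
cmd 2: advance +8 → t=15, phase=(10,10,4,4) → FL=W FR=W RL=W RR=W
cmd 3: advance +8 → t=23, phase=(6,6,0,0) → FL=W FR=W RL=S RR=S
cmd 4: advance +11 → t=34, phase=(5,5,11,11) → FL=W FR=W RL=W RR=W
cmd 5: advance +1 → t=35, phase=(6,6,0,0) → FL=W FR=W RL=S RR=S
cmd 6: advance +8 → t=43, phase=(2,2,8,8) → FL=S FR=S RL=W RR=W
cmd 7: advance +5 → t=48, phase=(7,7,1,1) → FL=W FR=W RL=S RR=S
cmd 8: advance +1 → t=49, phase=(8,8,2,2) → FL=W FR=W RL=S RR=S

after cmd 1 (t=7): FL=S FR=S RL=W RR=W
after cmd 2 (t=15): FL=W FR=W RL=W RR=W
after cmd 3 (t=23): FL=W FR=W RL=S RR=S
after cmd 4 (t=34): FL=W FR=W RL=W RR=W
after cmd 5 (t=35): FL=W FR=W RL=S RR=S
after cmd 6 (t=43): FL=S FR=S RL=W RR=W
after cmd 7 (t=48): FL=W FR=W RL=S RR=S
after cmd 8 (t=49): FL=W FR=W RL=S RR=S


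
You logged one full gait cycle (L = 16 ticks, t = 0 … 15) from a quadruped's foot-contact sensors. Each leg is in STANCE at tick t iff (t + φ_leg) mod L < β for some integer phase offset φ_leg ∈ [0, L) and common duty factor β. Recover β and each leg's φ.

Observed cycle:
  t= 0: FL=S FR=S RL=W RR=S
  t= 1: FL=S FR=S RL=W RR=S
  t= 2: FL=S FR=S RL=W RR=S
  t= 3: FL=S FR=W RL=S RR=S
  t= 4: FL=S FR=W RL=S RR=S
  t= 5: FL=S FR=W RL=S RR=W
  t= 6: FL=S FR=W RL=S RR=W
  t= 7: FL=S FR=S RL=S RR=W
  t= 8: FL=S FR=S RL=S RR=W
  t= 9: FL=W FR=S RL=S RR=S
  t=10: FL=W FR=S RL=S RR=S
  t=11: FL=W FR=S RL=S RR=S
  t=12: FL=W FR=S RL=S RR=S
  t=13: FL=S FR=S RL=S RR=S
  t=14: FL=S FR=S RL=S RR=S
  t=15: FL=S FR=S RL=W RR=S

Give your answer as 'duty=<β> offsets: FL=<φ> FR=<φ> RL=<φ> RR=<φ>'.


duty β = stance ticks per leg = 12
FL: stance ticks = 12; W→S at t=13 → φ=3
FR: stance ticks = 12; W→S at t=7 → φ=9
RL: stance ticks = 12; W→S at t=3 → φ=13
RR: stance ticks = 12; W→S at t=9 → φ=7

duty=12 offsets: FL=3 FR=9 RL=13 RR=7


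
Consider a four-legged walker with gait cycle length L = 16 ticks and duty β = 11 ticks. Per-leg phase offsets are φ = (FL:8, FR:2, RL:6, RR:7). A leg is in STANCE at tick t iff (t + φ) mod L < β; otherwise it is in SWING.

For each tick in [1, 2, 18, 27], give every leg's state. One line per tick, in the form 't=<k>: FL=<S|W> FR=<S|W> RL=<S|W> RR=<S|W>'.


t=1: phase=(9,3,7,8) vs β=11 → FL=S FR=S RL=S RR=S
t=2: phase=(10,4,8,9) vs β=11 → FL=S FR=S RL=S RR=S
t=18: phase=(10,4,8,9) vs β=11 → FL=S FR=S RL=S RR=S
t=27: phase=(3,13,1,2) vs β=11 → FL=S FR=W RL=S RR=S

t=1: FL=S FR=S RL=S RR=S
t=2: FL=S FR=S RL=S RR=S
t=18: FL=S FR=S RL=S RR=S
t=27: FL=S FR=W RL=S RR=S


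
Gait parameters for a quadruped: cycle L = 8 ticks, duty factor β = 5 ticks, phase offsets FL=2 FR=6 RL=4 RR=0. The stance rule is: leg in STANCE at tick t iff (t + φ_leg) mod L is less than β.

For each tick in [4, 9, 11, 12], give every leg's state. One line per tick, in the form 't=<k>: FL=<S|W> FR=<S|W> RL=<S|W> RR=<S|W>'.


t=4: FL=W FR=S RL=S RR=S
t=9: FL=S FR=W RL=W RR=S
t=11: FL=W FR=S RL=W RR=S
t=12: FL=W FR=S RL=S RR=S

t=4: phase=(6,2,0,4) vs β=5 → FL=W FR=S RL=S RR=S
t=9: phase=(3,7,5,1) vs β=5 → FL=S FR=W RL=W RR=S
t=11: phase=(5,1,7,3) vs β=5 → FL=W FR=S RL=W RR=S
t=12: phase=(6,2,0,4) vs β=5 → FL=W FR=S RL=S RR=S


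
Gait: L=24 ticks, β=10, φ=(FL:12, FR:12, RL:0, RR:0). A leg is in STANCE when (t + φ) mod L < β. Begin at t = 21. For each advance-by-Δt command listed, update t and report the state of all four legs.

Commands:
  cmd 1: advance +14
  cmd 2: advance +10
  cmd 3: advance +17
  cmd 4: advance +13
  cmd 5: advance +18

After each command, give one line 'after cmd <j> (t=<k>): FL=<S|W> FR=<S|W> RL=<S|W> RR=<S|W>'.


start t=21: FL=S FR=S RL=W RR=W
cmd 1: advance +14 → t=35, phase=(23,23,11,11) → FL=W FR=W RL=W RR=W
cmd 2: advance +10 → t=45, phase=(9,9,21,21) → FL=S FR=S RL=W RR=W
cmd 3: advance +17 → t=62, phase=(2,2,14,14) → FL=S FR=S RL=W RR=W
cmd 4: advance +13 → t=75, phase=(15,15,3,3) → FL=W FR=W RL=S RR=S
cmd 5: advance +18 → t=93, phase=(9,9,21,21) → FL=S FR=S RL=W RR=W

after cmd 1 (t=35): FL=W FR=W RL=W RR=W
after cmd 2 (t=45): FL=S FR=S RL=W RR=W
after cmd 3 (t=62): FL=S FR=S RL=W RR=W
after cmd 4 (t=75): FL=W FR=W RL=S RR=S
after cmd 5 (t=93): FL=S FR=S RL=W RR=W


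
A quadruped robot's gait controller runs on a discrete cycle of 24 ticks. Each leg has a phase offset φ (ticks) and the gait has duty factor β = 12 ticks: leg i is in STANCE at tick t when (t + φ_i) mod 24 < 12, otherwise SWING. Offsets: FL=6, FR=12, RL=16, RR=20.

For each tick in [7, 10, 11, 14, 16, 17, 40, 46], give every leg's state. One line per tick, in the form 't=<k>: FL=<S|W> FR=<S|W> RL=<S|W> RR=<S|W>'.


t=7: FL=W FR=W RL=W RR=S
t=10: FL=W FR=W RL=S RR=S
t=11: FL=W FR=W RL=S RR=S
t=14: FL=W FR=S RL=S RR=S
t=16: FL=W FR=S RL=S RR=W
t=17: FL=W FR=S RL=S RR=W
t=40: FL=W FR=S RL=S RR=W
t=46: FL=S FR=S RL=W RR=W

t=7: phase=(13,19,23,3) vs β=12 → FL=W FR=W RL=W RR=S
t=10: phase=(16,22,2,6) vs β=12 → FL=W FR=W RL=S RR=S
t=11: phase=(17,23,3,7) vs β=12 → FL=W FR=W RL=S RR=S
t=14: phase=(20,2,6,10) vs β=12 → FL=W FR=S RL=S RR=S
t=16: phase=(22,4,8,12) vs β=12 → FL=W FR=S RL=S RR=W
t=17: phase=(23,5,9,13) vs β=12 → FL=W FR=S RL=S RR=W
t=40: phase=(22,4,8,12) vs β=12 → FL=W FR=S RL=S RR=W
t=46: phase=(4,10,14,18) vs β=12 → FL=S FR=S RL=W RR=W


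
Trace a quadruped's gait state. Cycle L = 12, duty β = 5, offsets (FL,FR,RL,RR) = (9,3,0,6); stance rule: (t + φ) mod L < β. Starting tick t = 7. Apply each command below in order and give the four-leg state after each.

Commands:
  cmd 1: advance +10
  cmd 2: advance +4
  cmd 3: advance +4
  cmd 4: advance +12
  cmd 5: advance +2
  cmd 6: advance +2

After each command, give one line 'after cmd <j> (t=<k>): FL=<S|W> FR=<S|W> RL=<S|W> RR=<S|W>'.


start t=7: FL=S FR=W RL=W RR=S
cmd 1: advance +10 → t=17, phase=(2,8,5,11) → FL=S FR=W RL=W RR=W
cmd 2: advance +4 → t=21, phase=(6,0,9,3) → FL=W FR=S RL=W RR=S
cmd 3: advance +4 → t=25, phase=(10,4,1,7) → FL=W FR=S RL=S RR=W
cmd 4: advance +12 → t=37, phase=(10,4,1,7) → FL=W FR=S RL=S RR=W
cmd 5: advance +2 → t=39, phase=(0,6,3,9) → FL=S FR=W RL=S RR=W
cmd 6: advance +2 → t=41, phase=(2,8,5,11) → FL=S FR=W RL=W RR=W

after cmd 1 (t=17): FL=S FR=W RL=W RR=W
after cmd 2 (t=21): FL=W FR=S RL=W RR=S
after cmd 3 (t=25): FL=W FR=S RL=S RR=W
after cmd 4 (t=37): FL=W FR=S RL=S RR=W
after cmd 5 (t=39): FL=S FR=W RL=S RR=W
after cmd 6 (t=41): FL=S FR=W RL=W RR=W


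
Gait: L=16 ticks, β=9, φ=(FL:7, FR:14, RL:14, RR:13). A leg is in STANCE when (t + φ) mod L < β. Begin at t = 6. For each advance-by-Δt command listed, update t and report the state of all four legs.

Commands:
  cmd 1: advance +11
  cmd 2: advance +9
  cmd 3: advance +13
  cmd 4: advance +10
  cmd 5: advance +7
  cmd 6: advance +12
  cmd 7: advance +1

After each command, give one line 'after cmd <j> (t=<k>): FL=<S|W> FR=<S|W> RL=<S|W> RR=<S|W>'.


start t=6: FL=W FR=S RL=S RR=S
cmd 1: advance +11 → t=17, phase=(8,15,15,14) → FL=S FR=W RL=W RR=W
cmd 2: advance +9 → t=26, phase=(1,8,8,7) → FL=S FR=S RL=S RR=S
cmd 3: advance +13 → t=39, phase=(14,5,5,4) → FL=W FR=S RL=S RR=S
cmd 4: advance +10 → t=49, phase=(8,15,15,14) → FL=S FR=W RL=W RR=W
cmd 5: advance +7 → t=56, phase=(15,6,6,5) → FL=W FR=S RL=S RR=S
cmd 6: advance +12 → t=68, phase=(11,2,2,1) → FL=W FR=S RL=S RR=S
cmd 7: advance +1 → t=69, phase=(12,3,3,2) → FL=W FR=S RL=S RR=S

after cmd 1 (t=17): FL=S FR=W RL=W RR=W
after cmd 2 (t=26): FL=S FR=S RL=S RR=S
after cmd 3 (t=39): FL=W FR=S RL=S RR=S
after cmd 4 (t=49): FL=S FR=W RL=W RR=W
after cmd 5 (t=56): FL=W FR=S RL=S RR=S
after cmd 6 (t=68): FL=W FR=S RL=S RR=S
after cmd 7 (t=69): FL=W FR=S RL=S RR=S


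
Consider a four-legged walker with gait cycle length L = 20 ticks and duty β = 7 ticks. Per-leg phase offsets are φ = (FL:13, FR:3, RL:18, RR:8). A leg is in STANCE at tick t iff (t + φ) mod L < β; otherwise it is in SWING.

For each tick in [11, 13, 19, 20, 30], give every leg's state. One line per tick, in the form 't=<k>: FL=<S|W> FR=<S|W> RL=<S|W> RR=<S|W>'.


t=11: phase=(4,14,9,19) vs β=7 → FL=S FR=W RL=W RR=W
t=13: phase=(6,16,11,1) vs β=7 → FL=S FR=W RL=W RR=S
t=19: phase=(12,2,17,7) vs β=7 → FL=W FR=S RL=W RR=W
t=20: phase=(13,3,18,8) vs β=7 → FL=W FR=S RL=W RR=W
t=30: phase=(3,13,8,18) vs β=7 → FL=S FR=W RL=W RR=W

t=11: FL=S FR=W RL=W RR=W
t=13: FL=S FR=W RL=W RR=S
t=19: FL=W FR=S RL=W RR=W
t=20: FL=W FR=S RL=W RR=W
t=30: FL=S FR=W RL=W RR=W


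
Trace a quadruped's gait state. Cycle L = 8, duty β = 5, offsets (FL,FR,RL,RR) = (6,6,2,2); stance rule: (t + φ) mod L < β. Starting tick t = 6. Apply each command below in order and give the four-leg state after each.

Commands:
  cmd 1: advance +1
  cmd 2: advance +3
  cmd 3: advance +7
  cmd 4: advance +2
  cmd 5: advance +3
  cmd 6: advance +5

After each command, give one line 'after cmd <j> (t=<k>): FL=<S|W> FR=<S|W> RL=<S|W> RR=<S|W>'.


start t=6: FL=S FR=S RL=S RR=S
cmd 1: advance +1 → t=7, phase=(5,5,1,1) → FL=W FR=W RL=S RR=S
cmd 2: advance +3 → t=10, phase=(0,0,4,4) → FL=S FR=S RL=S RR=S
cmd 3: advance +7 → t=17, phase=(7,7,3,3) → FL=W FR=W RL=S RR=S
cmd 4: advance +2 → t=19, phase=(1,1,5,5) → FL=S FR=S RL=W RR=W
cmd 5: advance +3 → t=22, phase=(4,4,0,0) → FL=S FR=S RL=S RR=S
cmd 6: advance +5 → t=27, phase=(1,1,5,5) → FL=S FR=S RL=W RR=W

after cmd 1 (t=7): FL=W FR=W RL=S RR=S
after cmd 2 (t=10): FL=S FR=S RL=S RR=S
after cmd 3 (t=17): FL=W FR=W RL=S RR=S
after cmd 4 (t=19): FL=S FR=S RL=W RR=W
after cmd 5 (t=22): FL=S FR=S RL=S RR=S
after cmd 6 (t=27): FL=S FR=S RL=W RR=W


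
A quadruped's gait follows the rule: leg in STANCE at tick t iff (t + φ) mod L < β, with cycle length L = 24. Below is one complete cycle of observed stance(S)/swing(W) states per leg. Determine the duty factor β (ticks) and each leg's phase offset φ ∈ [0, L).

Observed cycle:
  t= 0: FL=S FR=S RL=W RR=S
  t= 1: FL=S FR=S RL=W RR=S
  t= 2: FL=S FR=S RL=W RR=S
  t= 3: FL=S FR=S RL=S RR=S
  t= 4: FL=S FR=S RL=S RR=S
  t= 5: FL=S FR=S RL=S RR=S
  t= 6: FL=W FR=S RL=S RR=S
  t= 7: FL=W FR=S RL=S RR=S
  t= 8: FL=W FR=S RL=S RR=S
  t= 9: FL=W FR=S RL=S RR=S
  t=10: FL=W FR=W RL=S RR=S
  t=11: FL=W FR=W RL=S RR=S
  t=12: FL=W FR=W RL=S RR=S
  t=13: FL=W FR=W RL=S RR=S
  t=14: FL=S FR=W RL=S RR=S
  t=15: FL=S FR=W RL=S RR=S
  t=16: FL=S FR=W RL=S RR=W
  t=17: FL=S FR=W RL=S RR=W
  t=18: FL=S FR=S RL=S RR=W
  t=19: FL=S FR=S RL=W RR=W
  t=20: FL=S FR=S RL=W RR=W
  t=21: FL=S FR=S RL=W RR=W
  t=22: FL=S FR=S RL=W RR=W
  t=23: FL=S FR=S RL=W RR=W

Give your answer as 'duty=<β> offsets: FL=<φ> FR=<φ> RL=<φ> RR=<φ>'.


duty=16 offsets: FL=10 FR=6 RL=21 RR=0

duty β = stance ticks per leg = 16
FL: stance ticks = 16; W→S at t=14 → φ=10
FR: stance ticks = 16; W→S at t=18 → φ=6
RL: stance ticks = 16; W→S at t=3 → φ=21
RR: stance ticks = 16; W→S at t=0 → φ=0


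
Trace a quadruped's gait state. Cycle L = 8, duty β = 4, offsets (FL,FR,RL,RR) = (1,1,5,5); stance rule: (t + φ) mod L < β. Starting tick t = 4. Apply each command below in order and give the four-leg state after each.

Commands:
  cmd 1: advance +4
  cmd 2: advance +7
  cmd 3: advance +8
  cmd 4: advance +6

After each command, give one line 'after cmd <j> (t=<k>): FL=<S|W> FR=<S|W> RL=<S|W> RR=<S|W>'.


start t=4: FL=W FR=W RL=S RR=S
cmd 1: advance +4 → t=8, phase=(1,1,5,5) → FL=S FR=S RL=W RR=W
cmd 2: advance +7 → t=15, phase=(0,0,4,4) → FL=S FR=S RL=W RR=W
cmd 3: advance +8 → t=23, phase=(0,0,4,4) → FL=S FR=S RL=W RR=W
cmd 4: advance +6 → t=29, phase=(6,6,2,2) → FL=W FR=W RL=S RR=S

after cmd 1 (t=8): FL=S FR=S RL=W RR=W
after cmd 2 (t=15): FL=S FR=S RL=W RR=W
after cmd 3 (t=23): FL=S FR=S RL=W RR=W
after cmd 4 (t=29): FL=W FR=W RL=S RR=S


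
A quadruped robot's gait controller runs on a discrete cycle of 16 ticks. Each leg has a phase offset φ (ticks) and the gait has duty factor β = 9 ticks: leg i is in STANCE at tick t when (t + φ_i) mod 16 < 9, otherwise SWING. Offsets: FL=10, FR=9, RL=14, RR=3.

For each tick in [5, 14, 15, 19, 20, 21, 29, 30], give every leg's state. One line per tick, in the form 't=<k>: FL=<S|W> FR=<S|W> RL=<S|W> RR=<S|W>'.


t=5: phase=(15,14,3,8) vs β=9 → FL=W FR=W RL=S RR=S
t=14: phase=(8,7,12,1) vs β=9 → FL=S FR=S RL=W RR=S
t=15: phase=(9,8,13,2) vs β=9 → FL=W FR=S RL=W RR=S
t=19: phase=(13,12,1,6) vs β=9 → FL=W FR=W RL=S RR=S
t=20: phase=(14,13,2,7) vs β=9 → FL=W FR=W RL=S RR=S
t=21: phase=(15,14,3,8) vs β=9 → FL=W FR=W RL=S RR=S
t=29: phase=(7,6,11,0) vs β=9 → FL=S FR=S RL=W RR=S
t=30: phase=(8,7,12,1) vs β=9 → FL=S FR=S RL=W RR=S

t=5: FL=W FR=W RL=S RR=S
t=14: FL=S FR=S RL=W RR=S
t=15: FL=W FR=S RL=W RR=S
t=19: FL=W FR=W RL=S RR=S
t=20: FL=W FR=W RL=S RR=S
t=21: FL=W FR=W RL=S RR=S
t=29: FL=S FR=S RL=W RR=S
t=30: FL=S FR=S RL=W RR=S


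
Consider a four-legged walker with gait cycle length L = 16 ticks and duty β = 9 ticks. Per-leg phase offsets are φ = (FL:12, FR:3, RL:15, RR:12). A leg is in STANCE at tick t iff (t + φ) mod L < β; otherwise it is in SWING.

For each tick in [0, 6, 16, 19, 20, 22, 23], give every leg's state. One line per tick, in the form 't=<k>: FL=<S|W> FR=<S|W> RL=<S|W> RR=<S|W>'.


t=0: FL=W FR=S RL=W RR=W
t=6: FL=S FR=W RL=S RR=S
t=16: FL=W FR=S RL=W RR=W
t=19: FL=W FR=S RL=S RR=W
t=20: FL=S FR=S RL=S RR=S
t=22: FL=S FR=W RL=S RR=S
t=23: FL=S FR=W RL=S RR=S

t=0: phase=(12,3,15,12) vs β=9 → FL=W FR=S RL=W RR=W
t=6: phase=(2,9,5,2) vs β=9 → FL=S FR=W RL=S RR=S
t=16: phase=(12,3,15,12) vs β=9 → FL=W FR=S RL=W RR=W
t=19: phase=(15,6,2,15) vs β=9 → FL=W FR=S RL=S RR=W
t=20: phase=(0,7,3,0) vs β=9 → FL=S FR=S RL=S RR=S
t=22: phase=(2,9,5,2) vs β=9 → FL=S FR=W RL=S RR=S
t=23: phase=(3,10,6,3) vs β=9 → FL=S FR=W RL=S RR=S


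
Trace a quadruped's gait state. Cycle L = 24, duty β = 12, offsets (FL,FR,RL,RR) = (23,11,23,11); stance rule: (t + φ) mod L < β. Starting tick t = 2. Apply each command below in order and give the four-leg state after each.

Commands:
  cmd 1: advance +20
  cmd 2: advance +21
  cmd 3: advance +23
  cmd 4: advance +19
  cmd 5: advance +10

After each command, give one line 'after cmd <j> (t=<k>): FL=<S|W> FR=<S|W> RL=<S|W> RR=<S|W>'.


start t=2: FL=S FR=W RL=S RR=W
cmd 1: advance +20 → t=22, phase=(21,9,21,9) → FL=W FR=S RL=W RR=S
cmd 2: advance +21 → t=43, phase=(18,6,18,6) → FL=W FR=S RL=W RR=S
cmd 3: advance +23 → t=66, phase=(17,5,17,5) → FL=W FR=S RL=W RR=S
cmd 4: advance +19 → t=85, phase=(12,0,12,0) → FL=W FR=S RL=W RR=S
cmd 5: advance +10 → t=95, phase=(22,10,22,10) → FL=W FR=S RL=W RR=S

after cmd 1 (t=22): FL=W FR=S RL=W RR=S
after cmd 2 (t=43): FL=W FR=S RL=W RR=S
after cmd 3 (t=66): FL=W FR=S RL=W RR=S
after cmd 4 (t=85): FL=W FR=S RL=W RR=S
after cmd 5 (t=95): FL=W FR=S RL=W RR=S


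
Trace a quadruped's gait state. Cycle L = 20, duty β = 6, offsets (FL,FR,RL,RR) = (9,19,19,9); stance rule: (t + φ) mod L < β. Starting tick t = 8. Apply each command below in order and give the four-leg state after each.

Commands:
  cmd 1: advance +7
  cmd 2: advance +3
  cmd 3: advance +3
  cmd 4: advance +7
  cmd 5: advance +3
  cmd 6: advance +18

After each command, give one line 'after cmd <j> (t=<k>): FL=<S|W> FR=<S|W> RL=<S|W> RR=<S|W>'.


start t=8: FL=W FR=W RL=W RR=W
cmd 1: advance +7 → t=15, phase=(4,14,14,4) → FL=S FR=W RL=W RR=S
cmd 2: advance +3 → t=18, phase=(7,17,17,7) → FL=W FR=W RL=W RR=W
cmd 3: advance +3 → t=21, phase=(10,0,0,10) → FL=W FR=S RL=S RR=W
cmd 4: advance +7 → t=28, phase=(17,7,7,17) → FL=W FR=W RL=W RR=W
cmd 5: advance +3 → t=31, phase=(0,10,10,0) → FL=S FR=W RL=W RR=S
cmd 6: advance +18 → t=49, phase=(18,8,8,18) → FL=W FR=W RL=W RR=W

after cmd 1 (t=15): FL=S FR=W RL=W RR=S
after cmd 2 (t=18): FL=W FR=W RL=W RR=W
after cmd 3 (t=21): FL=W FR=S RL=S RR=W
after cmd 4 (t=28): FL=W FR=W RL=W RR=W
after cmd 5 (t=31): FL=S FR=W RL=W RR=S
after cmd 6 (t=49): FL=W FR=W RL=W RR=W


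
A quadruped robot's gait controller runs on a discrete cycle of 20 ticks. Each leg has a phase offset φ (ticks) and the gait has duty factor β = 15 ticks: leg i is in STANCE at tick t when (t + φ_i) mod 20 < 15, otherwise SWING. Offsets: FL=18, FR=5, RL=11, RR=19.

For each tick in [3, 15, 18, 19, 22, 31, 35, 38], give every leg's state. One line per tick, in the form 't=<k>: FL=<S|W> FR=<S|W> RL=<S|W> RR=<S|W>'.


t=3: FL=S FR=S RL=S RR=S
t=15: FL=S FR=S RL=S RR=S
t=18: FL=W FR=S RL=S RR=W
t=19: FL=W FR=S RL=S RR=W
t=22: FL=S FR=S RL=S RR=S
t=31: FL=S FR=W RL=S RR=S
t=35: FL=S FR=S RL=S RR=S
t=38: FL=W FR=S RL=S RR=W

t=3: phase=(1,8,14,2) vs β=15 → FL=S FR=S RL=S RR=S
t=15: phase=(13,0,6,14) vs β=15 → FL=S FR=S RL=S RR=S
t=18: phase=(16,3,9,17) vs β=15 → FL=W FR=S RL=S RR=W
t=19: phase=(17,4,10,18) vs β=15 → FL=W FR=S RL=S RR=W
t=22: phase=(0,7,13,1) vs β=15 → FL=S FR=S RL=S RR=S
t=31: phase=(9,16,2,10) vs β=15 → FL=S FR=W RL=S RR=S
t=35: phase=(13,0,6,14) vs β=15 → FL=S FR=S RL=S RR=S
t=38: phase=(16,3,9,17) vs β=15 → FL=W FR=S RL=S RR=W


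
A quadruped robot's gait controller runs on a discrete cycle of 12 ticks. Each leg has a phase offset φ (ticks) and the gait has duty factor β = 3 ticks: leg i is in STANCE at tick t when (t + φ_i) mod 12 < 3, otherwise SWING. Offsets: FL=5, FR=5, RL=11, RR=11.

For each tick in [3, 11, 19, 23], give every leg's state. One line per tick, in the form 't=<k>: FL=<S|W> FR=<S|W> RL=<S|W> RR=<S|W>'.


t=3: FL=W FR=W RL=S RR=S
t=11: FL=W FR=W RL=W RR=W
t=19: FL=S FR=S RL=W RR=W
t=23: FL=W FR=W RL=W RR=W

t=3: phase=(8,8,2,2) vs β=3 → FL=W FR=W RL=S RR=S
t=11: phase=(4,4,10,10) vs β=3 → FL=W FR=W RL=W RR=W
t=19: phase=(0,0,6,6) vs β=3 → FL=S FR=S RL=W RR=W
t=23: phase=(4,4,10,10) vs β=3 → FL=W FR=W RL=W RR=W


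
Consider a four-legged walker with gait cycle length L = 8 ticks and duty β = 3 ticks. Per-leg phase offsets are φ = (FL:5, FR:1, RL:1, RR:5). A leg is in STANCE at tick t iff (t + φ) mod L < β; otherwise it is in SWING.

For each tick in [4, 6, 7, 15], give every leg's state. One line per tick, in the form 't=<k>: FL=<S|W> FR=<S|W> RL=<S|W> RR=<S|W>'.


t=4: FL=S FR=W RL=W RR=S
t=6: FL=W FR=W RL=W RR=W
t=7: FL=W FR=S RL=S RR=W
t=15: FL=W FR=S RL=S RR=W

t=4: phase=(1,5,5,1) vs β=3 → FL=S FR=W RL=W RR=S
t=6: phase=(3,7,7,3) vs β=3 → FL=W FR=W RL=W RR=W
t=7: phase=(4,0,0,4) vs β=3 → FL=W FR=S RL=S RR=W
t=15: phase=(4,0,0,4) vs β=3 → FL=W FR=S RL=S RR=W


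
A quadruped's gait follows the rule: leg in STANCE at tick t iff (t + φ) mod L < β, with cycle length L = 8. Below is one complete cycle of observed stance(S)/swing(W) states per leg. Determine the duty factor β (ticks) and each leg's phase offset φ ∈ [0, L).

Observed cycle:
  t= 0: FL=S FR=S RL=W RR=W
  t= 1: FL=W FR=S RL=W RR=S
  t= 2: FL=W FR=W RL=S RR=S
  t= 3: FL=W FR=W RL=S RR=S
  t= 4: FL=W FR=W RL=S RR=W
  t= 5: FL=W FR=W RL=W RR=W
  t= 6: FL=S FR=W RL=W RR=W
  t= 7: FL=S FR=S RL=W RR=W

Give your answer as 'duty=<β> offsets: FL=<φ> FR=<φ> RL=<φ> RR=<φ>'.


duty=3 offsets: FL=2 FR=1 RL=6 RR=7

duty β = stance ticks per leg = 3
FL: stance ticks = 3; W→S at t=6 → φ=2
FR: stance ticks = 3; W→S at t=7 → φ=1
RL: stance ticks = 3; W→S at t=2 → φ=6
RR: stance ticks = 3; W→S at t=1 → φ=7


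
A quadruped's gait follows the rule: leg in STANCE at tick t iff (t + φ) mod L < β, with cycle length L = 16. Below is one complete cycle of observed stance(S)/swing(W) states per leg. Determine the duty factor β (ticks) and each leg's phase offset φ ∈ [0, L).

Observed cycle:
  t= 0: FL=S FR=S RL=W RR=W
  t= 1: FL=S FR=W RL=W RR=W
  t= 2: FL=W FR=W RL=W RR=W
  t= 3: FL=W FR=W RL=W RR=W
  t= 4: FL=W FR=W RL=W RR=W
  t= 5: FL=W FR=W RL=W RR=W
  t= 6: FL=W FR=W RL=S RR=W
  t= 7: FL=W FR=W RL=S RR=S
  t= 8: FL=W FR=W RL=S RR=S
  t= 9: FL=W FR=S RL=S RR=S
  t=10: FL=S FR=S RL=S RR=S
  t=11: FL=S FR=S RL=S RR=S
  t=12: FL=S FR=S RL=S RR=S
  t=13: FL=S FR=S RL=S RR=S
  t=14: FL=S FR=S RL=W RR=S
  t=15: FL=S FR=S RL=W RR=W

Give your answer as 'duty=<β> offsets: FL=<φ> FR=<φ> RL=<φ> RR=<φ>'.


duty=8 offsets: FL=6 FR=7 RL=10 RR=9

duty β = stance ticks per leg = 8
FL: stance ticks = 8; W→S at t=10 → φ=6
FR: stance ticks = 8; W→S at t=9 → φ=7
RL: stance ticks = 8; W→S at t=6 → φ=10
RR: stance ticks = 8; W→S at t=7 → φ=9


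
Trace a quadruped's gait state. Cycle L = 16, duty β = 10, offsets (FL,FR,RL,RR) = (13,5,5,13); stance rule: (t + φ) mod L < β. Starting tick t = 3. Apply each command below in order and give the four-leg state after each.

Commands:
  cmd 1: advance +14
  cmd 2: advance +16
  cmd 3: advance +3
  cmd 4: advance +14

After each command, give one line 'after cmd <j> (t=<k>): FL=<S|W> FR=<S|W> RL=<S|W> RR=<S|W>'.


start t=3: FL=S FR=S RL=S RR=S
cmd 1: advance +14 → t=17, phase=(14,6,6,14) → FL=W FR=S RL=S RR=W
cmd 2: advance +16 → t=33, phase=(14,6,6,14) → FL=W FR=S RL=S RR=W
cmd 3: advance +3 → t=36, phase=(1,9,9,1) → FL=S FR=S RL=S RR=S
cmd 4: advance +14 → t=50, phase=(15,7,7,15) → FL=W FR=S RL=S RR=W

after cmd 1 (t=17): FL=W FR=S RL=S RR=W
after cmd 2 (t=33): FL=W FR=S RL=S RR=W
after cmd 3 (t=36): FL=S FR=S RL=S RR=S
after cmd 4 (t=50): FL=W FR=S RL=S RR=W


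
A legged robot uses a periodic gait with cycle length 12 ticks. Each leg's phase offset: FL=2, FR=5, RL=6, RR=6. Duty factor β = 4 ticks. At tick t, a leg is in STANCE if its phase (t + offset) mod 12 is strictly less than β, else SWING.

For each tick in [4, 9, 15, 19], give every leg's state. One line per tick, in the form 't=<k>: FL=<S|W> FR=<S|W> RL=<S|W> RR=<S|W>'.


t=4: phase=(6,9,10,10) vs β=4 → FL=W FR=W RL=W RR=W
t=9: phase=(11,2,3,3) vs β=4 → FL=W FR=S RL=S RR=S
t=15: phase=(5,8,9,9) vs β=4 → FL=W FR=W RL=W RR=W
t=19: phase=(9,0,1,1) vs β=4 → FL=W FR=S RL=S RR=S

t=4: FL=W FR=W RL=W RR=W
t=9: FL=W FR=S RL=S RR=S
t=15: FL=W FR=W RL=W RR=W
t=19: FL=W FR=S RL=S RR=S


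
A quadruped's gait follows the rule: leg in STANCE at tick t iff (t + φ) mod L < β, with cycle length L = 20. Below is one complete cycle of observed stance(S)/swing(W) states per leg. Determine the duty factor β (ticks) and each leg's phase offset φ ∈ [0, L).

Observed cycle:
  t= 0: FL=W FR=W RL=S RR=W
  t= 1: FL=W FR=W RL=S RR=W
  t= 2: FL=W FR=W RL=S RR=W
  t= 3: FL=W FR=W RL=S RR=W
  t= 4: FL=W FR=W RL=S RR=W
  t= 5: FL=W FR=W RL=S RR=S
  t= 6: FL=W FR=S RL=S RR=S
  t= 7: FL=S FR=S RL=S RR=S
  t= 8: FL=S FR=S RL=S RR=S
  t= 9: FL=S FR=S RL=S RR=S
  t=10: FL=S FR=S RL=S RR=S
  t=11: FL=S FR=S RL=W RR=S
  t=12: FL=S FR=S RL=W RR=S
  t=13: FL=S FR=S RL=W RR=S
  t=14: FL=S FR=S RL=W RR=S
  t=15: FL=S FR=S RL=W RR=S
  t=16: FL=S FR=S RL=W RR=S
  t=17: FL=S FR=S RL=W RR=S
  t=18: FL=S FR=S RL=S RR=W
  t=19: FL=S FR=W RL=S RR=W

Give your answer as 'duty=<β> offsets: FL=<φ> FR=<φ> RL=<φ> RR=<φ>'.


duty β = stance ticks per leg = 13
FL: stance ticks = 13; W→S at t=7 → φ=13
FR: stance ticks = 13; W→S at t=6 → φ=14
RL: stance ticks = 13; W→S at t=18 → φ=2
RR: stance ticks = 13; W→S at t=5 → φ=15

duty=13 offsets: FL=13 FR=14 RL=2 RR=15


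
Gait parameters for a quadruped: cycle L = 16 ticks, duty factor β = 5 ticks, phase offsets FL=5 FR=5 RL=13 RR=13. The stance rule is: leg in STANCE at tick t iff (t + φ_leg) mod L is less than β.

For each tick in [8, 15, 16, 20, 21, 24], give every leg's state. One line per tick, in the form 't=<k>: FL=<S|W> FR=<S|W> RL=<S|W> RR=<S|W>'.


t=8: phase=(13,13,5,5) vs β=5 → FL=W FR=W RL=W RR=W
t=15: phase=(4,4,12,12) vs β=5 → FL=S FR=S RL=W RR=W
t=16: phase=(5,5,13,13) vs β=5 → FL=W FR=W RL=W RR=W
t=20: phase=(9,9,1,1) vs β=5 → FL=W FR=W RL=S RR=S
t=21: phase=(10,10,2,2) vs β=5 → FL=W FR=W RL=S RR=S
t=24: phase=(13,13,5,5) vs β=5 → FL=W FR=W RL=W RR=W

t=8: FL=W FR=W RL=W RR=W
t=15: FL=S FR=S RL=W RR=W
t=16: FL=W FR=W RL=W RR=W
t=20: FL=W FR=W RL=S RR=S
t=21: FL=W FR=W RL=S RR=S
t=24: FL=W FR=W RL=W RR=W


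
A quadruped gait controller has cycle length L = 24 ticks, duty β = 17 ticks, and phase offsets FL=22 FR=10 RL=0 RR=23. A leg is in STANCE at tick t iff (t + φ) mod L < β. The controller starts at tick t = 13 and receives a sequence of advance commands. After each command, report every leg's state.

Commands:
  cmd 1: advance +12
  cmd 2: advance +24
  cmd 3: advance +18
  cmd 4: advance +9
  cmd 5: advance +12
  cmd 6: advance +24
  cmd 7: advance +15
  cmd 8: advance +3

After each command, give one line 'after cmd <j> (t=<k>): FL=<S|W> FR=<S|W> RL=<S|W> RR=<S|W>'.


after cmd 1 (t=25): FL=W FR=S RL=S RR=S
after cmd 2 (t=49): FL=W FR=S RL=S RR=S
after cmd 3 (t=67): FL=W FR=S RL=W RR=W
after cmd 4 (t=76): FL=S FR=S RL=S RR=S
after cmd 5 (t=88): FL=S FR=S RL=S RR=S
after cmd 6 (t=112): FL=S FR=S RL=S RR=S
after cmd 7 (t=127): FL=S FR=W RL=S RR=S
after cmd 8 (t=130): FL=S FR=W RL=S RR=S

start t=13: FL=S FR=W RL=S RR=S
cmd 1: advance +12 → t=25, phase=(23,11,1,0) → FL=W FR=S RL=S RR=S
cmd 2: advance +24 → t=49, phase=(23,11,1,0) → FL=W FR=S RL=S RR=S
cmd 3: advance +18 → t=67, phase=(17,5,19,18) → FL=W FR=S RL=W RR=W
cmd 4: advance +9 → t=76, phase=(2,14,4,3) → FL=S FR=S RL=S RR=S
cmd 5: advance +12 → t=88, phase=(14,2,16,15) → FL=S FR=S RL=S RR=S
cmd 6: advance +24 → t=112, phase=(14,2,16,15) → FL=S FR=S RL=S RR=S
cmd 7: advance +15 → t=127, phase=(5,17,7,6) → FL=S FR=W RL=S RR=S
cmd 8: advance +3 → t=130, phase=(8,20,10,9) → FL=S FR=W RL=S RR=S


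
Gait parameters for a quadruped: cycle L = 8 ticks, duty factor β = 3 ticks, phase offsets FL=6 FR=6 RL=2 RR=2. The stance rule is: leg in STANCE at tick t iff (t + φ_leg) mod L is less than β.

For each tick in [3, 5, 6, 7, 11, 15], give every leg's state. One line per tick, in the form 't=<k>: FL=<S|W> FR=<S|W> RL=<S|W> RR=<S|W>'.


t=3: phase=(1,1,5,5) vs β=3 → FL=S FR=S RL=W RR=W
t=5: phase=(3,3,7,7) vs β=3 → FL=W FR=W RL=W RR=W
t=6: phase=(4,4,0,0) vs β=3 → FL=W FR=W RL=S RR=S
t=7: phase=(5,5,1,1) vs β=3 → FL=W FR=W RL=S RR=S
t=11: phase=(1,1,5,5) vs β=3 → FL=S FR=S RL=W RR=W
t=15: phase=(5,5,1,1) vs β=3 → FL=W FR=W RL=S RR=S

t=3: FL=S FR=S RL=W RR=W
t=5: FL=W FR=W RL=W RR=W
t=6: FL=W FR=W RL=S RR=S
t=7: FL=W FR=W RL=S RR=S
t=11: FL=S FR=S RL=W RR=W
t=15: FL=W FR=W RL=S RR=S


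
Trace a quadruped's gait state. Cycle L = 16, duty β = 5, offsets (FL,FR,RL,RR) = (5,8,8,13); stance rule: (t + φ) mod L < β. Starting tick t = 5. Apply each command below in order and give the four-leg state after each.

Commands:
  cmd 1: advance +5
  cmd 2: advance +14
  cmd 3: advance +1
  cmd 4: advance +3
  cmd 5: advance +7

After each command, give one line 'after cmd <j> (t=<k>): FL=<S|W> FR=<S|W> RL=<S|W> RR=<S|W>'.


after cmd 1 (t=10): FL=W FR=S RL=S RR=W
after cmd 2 (t=24): FL=W FR=S RL=S RR=W
after cmd 3 (t=25): FL=W FR=S RL=S RR=W
after cmd 4 (t=28): FL=S FR=S RL=S RR=W
after cmd 5 (t=35): FL=W FR=W RL=W RR=S

start t=5: FL=W FR=W RL=W RR=S
cmd 1: advance +5 → t=10, phase=(15,2,2,7) → FL=W FR=S RL=S RR=W
cmd 2: advance +14 → t=24, phase=(13,0,0,5) → FL=W FR=S RL=S RR=W
cmd 3: advance +1 → t=25, phase=(14,1,1,6) → FL=W FR=S RL=S RR=W
cmd 4: advance +3 → t=28, phase=(1,4,4,9) → FL=S FR=S RL=S RR=W
cmd 5: advance +7 → t=35, phase=(8,11,11,0) → FL=W FR=W RL=W RR=S
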